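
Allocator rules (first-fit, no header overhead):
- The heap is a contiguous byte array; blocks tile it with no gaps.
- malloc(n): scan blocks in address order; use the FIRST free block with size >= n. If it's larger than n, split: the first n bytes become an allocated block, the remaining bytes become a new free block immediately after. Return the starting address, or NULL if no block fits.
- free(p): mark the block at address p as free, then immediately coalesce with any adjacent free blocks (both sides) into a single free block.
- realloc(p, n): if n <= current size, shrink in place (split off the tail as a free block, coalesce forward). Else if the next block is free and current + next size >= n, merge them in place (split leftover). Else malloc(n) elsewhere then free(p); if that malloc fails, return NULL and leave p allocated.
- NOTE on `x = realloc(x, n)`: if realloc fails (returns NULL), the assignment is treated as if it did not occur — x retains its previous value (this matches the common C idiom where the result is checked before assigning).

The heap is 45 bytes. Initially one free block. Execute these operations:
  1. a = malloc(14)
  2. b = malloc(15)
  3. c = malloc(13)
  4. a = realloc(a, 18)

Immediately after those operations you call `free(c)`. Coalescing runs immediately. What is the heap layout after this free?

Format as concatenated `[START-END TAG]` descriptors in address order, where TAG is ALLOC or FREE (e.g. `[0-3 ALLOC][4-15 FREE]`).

Answer: [0-13 ALLOC][14-28 ALLOC][29-44 FREE]

Derivation:
Op 1: a = malloc(14) -> a = 0; heap: [0-13 ALLOC][14-44 FREE]
Op 2: b = malloc(15) -> b = 14; heap: [0-13 ALLOC][14-28 ALLOC][29-44 FREE]
Op 3: c = malloc(13) -> c = 29; heap: [0-13 ALLOC][14-28 ALLOC][29-41 ALLOC][42-44 FREE]
Op 4: a = realloc(a, 18) -> NULL (a unchanged); heap: [0-13 ALLOC][14-28 ALLOC][29-41 ALLOC][42-44 FREE]
free(c): c = 29 -> block [29-41 ALLOC]; mark free, coalesce with adjacent free neighbors -> [0-13 ALLOC][14-28 ALLOC][29-44 FREE]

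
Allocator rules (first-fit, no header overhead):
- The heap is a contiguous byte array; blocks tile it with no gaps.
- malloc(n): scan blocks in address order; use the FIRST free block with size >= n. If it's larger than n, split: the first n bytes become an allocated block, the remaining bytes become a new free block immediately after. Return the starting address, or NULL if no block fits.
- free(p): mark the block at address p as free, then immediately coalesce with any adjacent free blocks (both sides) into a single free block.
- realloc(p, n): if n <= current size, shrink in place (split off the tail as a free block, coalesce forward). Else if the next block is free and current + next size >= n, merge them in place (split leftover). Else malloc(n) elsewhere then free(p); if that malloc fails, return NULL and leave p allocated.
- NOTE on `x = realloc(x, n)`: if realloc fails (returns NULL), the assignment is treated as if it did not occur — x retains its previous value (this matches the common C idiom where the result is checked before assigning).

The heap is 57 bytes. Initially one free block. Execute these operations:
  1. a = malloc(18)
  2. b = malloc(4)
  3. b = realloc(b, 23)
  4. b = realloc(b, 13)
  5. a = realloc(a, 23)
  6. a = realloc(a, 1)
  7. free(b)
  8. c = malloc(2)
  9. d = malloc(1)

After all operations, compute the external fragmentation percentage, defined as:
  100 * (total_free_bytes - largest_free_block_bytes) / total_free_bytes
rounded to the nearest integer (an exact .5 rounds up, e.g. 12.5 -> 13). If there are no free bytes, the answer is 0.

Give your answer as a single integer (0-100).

Answer: 47

Derivation:
Op 1: a = malloc(18) -> a = 0; heap: [0-17 ALLOC][18-56 FREE]
Op 2: b = malloc(4) -> b = 18; heap: [0-17 ALLOC][18-21 ALLOC][22-56 FREE]
Op 3: b = realloc(b, 23) -> b = 18; heap: [0-17 ALLOC][18-40 ALLOC][41-56 FREE]
Op 4: b = realloc(b, 13) -> b = 18; heap: [0-17 ALLOC][18-30 ALLOC][31-56 FREE]
Op 5: a = realloc(a, 23) -> a = 31; heap: [0-17 FREE][18-30 ALLOC][31-53 ALLOC][54-56 FREE]
Op 6: a = realloc(a, 1) -> a = 31; heap: [0-17 FREE][18-30 ALLOC][31-31 ALLOC][32-56 FREE]
Op 7: free(b) -> (freed b); heap: [0-30 FREE][31-31 ALLOC][32-56 FREE]
Op 8: c = malloc(2) -> c = 0; heap: [0-1 ALLOC][2-30 FREE][31-31 ALLOC][32-56 FREE]
Op 9: d = malloc(1) -> d = 2; heap: [0-1 ALLOC][2-2 ALLOC][3-30 FREE][31-31 ALLOC][32-56 FREE]
Free blocks: [28 25] total_free=53 largest=28 -> 100*(53-28)/53 = 2500/53 ≈ 47.170 -> rounds to 47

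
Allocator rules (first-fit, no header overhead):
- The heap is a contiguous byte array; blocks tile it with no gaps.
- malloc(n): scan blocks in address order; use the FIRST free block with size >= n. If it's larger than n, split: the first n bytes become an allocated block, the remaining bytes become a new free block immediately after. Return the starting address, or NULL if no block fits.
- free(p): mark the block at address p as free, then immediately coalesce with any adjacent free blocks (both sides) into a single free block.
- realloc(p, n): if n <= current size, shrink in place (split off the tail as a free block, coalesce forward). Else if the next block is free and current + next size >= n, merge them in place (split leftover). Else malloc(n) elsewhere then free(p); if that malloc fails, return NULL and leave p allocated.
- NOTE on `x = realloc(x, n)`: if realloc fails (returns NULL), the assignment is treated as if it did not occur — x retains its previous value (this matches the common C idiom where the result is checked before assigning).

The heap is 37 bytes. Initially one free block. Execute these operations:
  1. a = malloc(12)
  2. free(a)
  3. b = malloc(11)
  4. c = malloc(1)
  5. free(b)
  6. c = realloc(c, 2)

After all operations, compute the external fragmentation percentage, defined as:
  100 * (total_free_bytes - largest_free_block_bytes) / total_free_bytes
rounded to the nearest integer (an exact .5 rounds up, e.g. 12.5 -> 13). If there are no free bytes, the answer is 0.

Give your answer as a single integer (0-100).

Answer: 31

Derivation:
Op 1: a = malloc(12) -> a = 0; heap: [0-11 ALLOC][12-36 FREE]
Op 2: free(a) -> (freed a); heap: [0-36 FREE]
Op 3: b = malloc(11) -> b = 0; heap: [0-10 ALLOC][11-36 FREE]
Op 4: c = malloc(1) -> c = 11; heap: [0-10 ALLOC][11-11 ALLOC][12-36 FREE]
Op 5: free(b) -> (freed b); heap: [0-10 FREE][11-11 ALLOC][12-36 FREE]
Op 6: c = realloc(c, 2) -> c = 11; heap: [0-10 FREE][11-12 ALLOC][13-36 FREE]
Free blocks: [11 24] total_free=35 largest=24 -> 100*(35-24)/35 = 1100/35 ≈ 31.429 -> rounds to 31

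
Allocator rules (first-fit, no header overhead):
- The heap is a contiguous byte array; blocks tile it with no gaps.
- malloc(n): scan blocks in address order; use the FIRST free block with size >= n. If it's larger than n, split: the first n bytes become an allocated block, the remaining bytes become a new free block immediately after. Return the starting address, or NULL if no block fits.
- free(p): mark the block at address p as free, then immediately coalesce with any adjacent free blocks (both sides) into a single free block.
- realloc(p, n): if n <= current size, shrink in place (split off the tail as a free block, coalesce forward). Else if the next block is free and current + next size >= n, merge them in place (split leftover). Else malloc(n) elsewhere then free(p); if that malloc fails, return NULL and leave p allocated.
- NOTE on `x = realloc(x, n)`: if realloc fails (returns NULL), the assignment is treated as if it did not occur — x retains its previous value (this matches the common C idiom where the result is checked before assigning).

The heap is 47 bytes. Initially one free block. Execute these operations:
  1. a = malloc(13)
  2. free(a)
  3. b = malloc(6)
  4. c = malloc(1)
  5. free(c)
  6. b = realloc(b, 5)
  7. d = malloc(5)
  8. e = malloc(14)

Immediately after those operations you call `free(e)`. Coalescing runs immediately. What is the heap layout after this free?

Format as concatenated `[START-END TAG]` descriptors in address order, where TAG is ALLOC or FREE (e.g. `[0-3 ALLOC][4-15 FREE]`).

Op 1: a = malloc(13) -> a = 0; heap: [0-12 ALLOC][13-46 FREE]
Op 2: free(a) -> (freed a); heap: [0-46 FREE]
Op 3: b = malloc(6) -> b = 0; heap: [0-5 ALLOC][6-46 FREE]
Op 4: c = malloc(1) -> c = 6; heap: [0-5 ALLOC][6-6 ALLOC][7-46 FREE]
Op 5: free(c) -> (freed c); heap: [0-5 ALLOC][6-46 FREE]
Op 6: b = realloc(b, 5) -> b = 0; heap: [0-4 ALLOC][5-46 FREE]
Op 7: d = malloc(5) -> d = 5; heap: [0-4 ALLOC][5-9 ALLOC][10-46 FREE]
Op 8: e = malloc(14) -> e = 10; heap: [0-4 ALLOC][5-9 ALLOC][10-23 ALLOC][24-46 FREE]
free(e): e = 10 -> block [10-23 ALLOC]; mark free, coalesce with adjacent free neighbors -> [0-4 ALLOC][5-9 ALLOC][10-46 FREE]

Answer: [0-4 ALLOC][5-9 ALLOC][10-46 FREE]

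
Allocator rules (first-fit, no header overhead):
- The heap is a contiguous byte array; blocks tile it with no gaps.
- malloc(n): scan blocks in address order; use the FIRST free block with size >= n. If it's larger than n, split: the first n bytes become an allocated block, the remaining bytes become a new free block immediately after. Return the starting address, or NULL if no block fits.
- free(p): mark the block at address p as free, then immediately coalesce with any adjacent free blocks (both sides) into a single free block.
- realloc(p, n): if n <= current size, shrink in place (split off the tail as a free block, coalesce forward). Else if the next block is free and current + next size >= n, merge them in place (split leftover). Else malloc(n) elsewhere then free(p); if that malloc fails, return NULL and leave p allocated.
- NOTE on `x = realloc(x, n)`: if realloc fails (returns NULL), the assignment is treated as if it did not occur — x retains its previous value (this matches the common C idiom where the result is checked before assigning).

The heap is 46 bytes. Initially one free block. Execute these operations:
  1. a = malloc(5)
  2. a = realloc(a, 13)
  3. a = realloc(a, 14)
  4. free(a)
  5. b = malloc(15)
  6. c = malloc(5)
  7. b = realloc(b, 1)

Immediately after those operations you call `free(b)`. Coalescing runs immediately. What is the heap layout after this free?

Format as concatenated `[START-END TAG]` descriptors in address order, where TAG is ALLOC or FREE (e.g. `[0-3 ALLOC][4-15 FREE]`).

Answer: [0-14 FREE][15-19 ALLOC][20-45 FREE]

Derivation:
Op 1: a = malloc(5) -> a = 0; heap: [0-4 ALLOC][5-45 FREE]
Op 2: a = realloc(a, 13) -> a = 0; heap: [0-12 ALLOC][13-45 FREE]
Op 3: a = realloc(a, 14) -> a = 0; heap: [0-13 ALLOC][14-45 FREE]
Op 4: free(a) -> (freed a); heap: [0-45 FREE]
Op 5: b = malloc(15) -> b = 0; heap: [0-14 ALLOC][15-45 FREE]
Op 6: c = malloc(5) -> c = 15; heap: [0-14 ALLOC][15-19 ALLOC][20-45 FREE]
Op 7: b = realloc(b, 1) -> b = 0; heap: [0-0 ALLOC][1-14 FREE][15-19 ALLOC][20-45 FREE]
free(b): b = 0 -> block [0-0 ALLOC]; mark free, coalesce with adjacent free neighbors -> [0-14 FREE][15-19 ALLOC][20-45 FREE]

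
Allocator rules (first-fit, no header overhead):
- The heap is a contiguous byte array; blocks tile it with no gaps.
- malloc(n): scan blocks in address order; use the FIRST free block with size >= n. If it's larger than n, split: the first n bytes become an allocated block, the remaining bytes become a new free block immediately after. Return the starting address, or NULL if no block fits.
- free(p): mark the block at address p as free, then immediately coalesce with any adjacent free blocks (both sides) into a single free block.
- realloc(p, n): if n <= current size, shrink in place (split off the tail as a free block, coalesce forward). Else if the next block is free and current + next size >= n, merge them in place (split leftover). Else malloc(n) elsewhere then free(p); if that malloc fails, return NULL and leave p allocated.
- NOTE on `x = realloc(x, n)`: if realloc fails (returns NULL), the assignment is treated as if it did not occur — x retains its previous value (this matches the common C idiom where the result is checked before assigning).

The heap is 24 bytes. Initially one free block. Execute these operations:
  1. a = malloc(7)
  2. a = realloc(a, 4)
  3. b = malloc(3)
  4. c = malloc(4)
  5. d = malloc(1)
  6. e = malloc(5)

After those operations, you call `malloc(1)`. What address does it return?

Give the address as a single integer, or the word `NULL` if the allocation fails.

Answer: 17

Derivation:
Op 1: a = malloc(7) -> a = 0; heap: [0-6 ALLOC][7-23 FREE]
Op 2: a = realloc(a, 4) -> a = 0; heap: [0-3 ALLOC][4-23 FREE]
Op 3: b = malloc(3) -> b = 4; heap: [0-3 ALLOC][4-6 ALLOC][7-23 FREE]
Op 4: c = malloc(4) -> c = 7; heap: [0-3 ALLOC][4-6 ALLOC][7-10 ALLOC][11-23 FREE]
Op 5: d = malloc(1) -> d = 11; heap: [0-3 ALLOC][4-6 ALLOC][7-10 ALLOC][11-11 ALLOC][12-23 FREE]
Op 6: e = malloc(5) -> e = 12; heap: [0-3 ALLOC][4-6 ALLOC][7-10 ALLOC][11-11 ALLOC][12-16 ALLOC][17-23 FREE]
malloc(1): first-fit scan over [0-3 ALLOC][4-6 ALLOC][7-10 ALLOC][11-11 ALLOC][12-16 ALLOC][17-23 FREE] -> 17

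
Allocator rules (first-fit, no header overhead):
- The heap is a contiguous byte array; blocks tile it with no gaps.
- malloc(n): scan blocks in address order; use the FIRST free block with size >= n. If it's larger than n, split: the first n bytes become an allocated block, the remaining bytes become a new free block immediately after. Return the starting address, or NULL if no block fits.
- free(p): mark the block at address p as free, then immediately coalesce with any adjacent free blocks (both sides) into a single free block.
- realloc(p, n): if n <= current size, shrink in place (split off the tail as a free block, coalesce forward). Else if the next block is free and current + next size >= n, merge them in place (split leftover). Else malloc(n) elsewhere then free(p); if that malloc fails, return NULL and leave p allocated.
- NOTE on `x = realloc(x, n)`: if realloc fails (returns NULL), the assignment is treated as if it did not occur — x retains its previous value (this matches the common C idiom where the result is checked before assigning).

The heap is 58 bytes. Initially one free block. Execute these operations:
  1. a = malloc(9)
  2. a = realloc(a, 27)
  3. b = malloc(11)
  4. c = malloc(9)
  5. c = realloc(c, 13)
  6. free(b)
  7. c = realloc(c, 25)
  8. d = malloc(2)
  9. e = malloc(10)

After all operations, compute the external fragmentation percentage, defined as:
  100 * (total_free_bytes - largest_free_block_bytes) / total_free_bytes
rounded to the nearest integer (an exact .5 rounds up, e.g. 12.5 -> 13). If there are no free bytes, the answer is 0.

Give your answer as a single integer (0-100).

Answer: 44

Derivation:
Op 1: a = malloc(9) -> a = 0; heap: [0-8 ALLOC][9-57 FREE]
Op 2: a = realloc(a, 27) -> a = 0; heap: [0-26 ALLOC][27-57 FREE]
Op 3: b = malloc(11) -> b = 27; heap: [0-26 ALLOC][27-37 ALLOC][38-57 FREE]
Op 4: c = malloc(9) -> c = 38; heap: [0-26 ALLOC][27-37 ALLOC][38-46 ALLOC][47-57 FREE]
Op 5: c = realloc(c, 13) -> c = 38; heap: [0-26 ALLOC][27-37 ALLOC][38-50 ALLOC][51-57 FREE]
Op 6: free(b) -> (freed b); heap: [0-26 ALLOC][27-37 FREE][38-50 ALLOC][51-57 FREE]
Op 7: c = realloc(c, 25) -> NULL (c unchanged); heap: [0-26 ALLOC][27-37 FREE][38-50 ALLOC][51-57 FREE]
Op 8: d = malloc(2) -> d = 27; heap: [0-26 ALLOC][27-28 ALLOC][29-37 FREE][38-50 ALLOC][51-57 FREE]
Op 9: e = malloc(10) -> e = NULL; heap: [0-26 ALLOC][27-28 ALLOC][29-37 FREE][38-50 ALLOC][51-57 FREE]
Free blocks: [9 7] total_free=16 largest=9 -> 100*(16-9)/16 = 700/16 = 43.75 -> rounds to 44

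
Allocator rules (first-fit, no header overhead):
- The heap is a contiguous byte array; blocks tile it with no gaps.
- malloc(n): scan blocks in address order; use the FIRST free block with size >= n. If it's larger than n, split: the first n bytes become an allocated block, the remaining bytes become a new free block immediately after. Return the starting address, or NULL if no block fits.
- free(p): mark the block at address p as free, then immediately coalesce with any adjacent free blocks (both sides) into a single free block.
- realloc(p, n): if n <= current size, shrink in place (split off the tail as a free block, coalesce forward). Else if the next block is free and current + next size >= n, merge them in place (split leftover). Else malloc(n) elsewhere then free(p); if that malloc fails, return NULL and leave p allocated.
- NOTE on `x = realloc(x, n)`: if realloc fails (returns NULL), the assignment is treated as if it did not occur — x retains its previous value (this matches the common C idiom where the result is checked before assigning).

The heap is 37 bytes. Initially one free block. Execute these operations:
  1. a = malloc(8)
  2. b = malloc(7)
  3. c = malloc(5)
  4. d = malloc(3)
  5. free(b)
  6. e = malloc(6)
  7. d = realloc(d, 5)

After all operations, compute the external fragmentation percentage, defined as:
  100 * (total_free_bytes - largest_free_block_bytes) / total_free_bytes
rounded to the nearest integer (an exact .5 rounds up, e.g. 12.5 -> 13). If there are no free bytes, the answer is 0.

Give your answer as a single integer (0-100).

Op 1: a = malloc(8) -> a = 0; heap: [0-7 ALLOC][8-36 FREE]
Op 2: b = malloc(7) -> b = 8; heap: [0-7 ALLOC][8-14 ALLOC][15-36 FREE]
Op 3: c = malloc(5) -> c = 15; heap: [0-7 ALLOC][8-14 ALLOC][15-19 ALLOC][20-36 FREE]
Op 4: d = malloc(3) -> d = 20; heap: [0-7 ALLOC][8-14 ALLOC][15-19 ALLOC][20-22 ALLOC][23-36 FREE]
Op 5: free(b) -> (freed b); heap: [0-7 ALLOC][8-14 FREE][15-19 ALLOC][20-22 ALLOC][23-36 FREE]
Op 6: e = malloc(6) -> e = 8; heap: [0-7 ALLOC][8-13 ALLOC][14-14 FREE][15-19 ALLOC][20-22 ALLOC][23-36 FREE]
Op 7: d = realloc(d, 5) -> d = 20; heap: [0-7 ALLOC][8-13 ALLOC][14-14 FREE][15-19 ALLOC][20-24 ALLOC][25-36 FREE]
Free blocks: [1 12] total_free=13 largest=12 -> 100*(13-12)/13 = 100/13 ≈ 7.692 -> rounds to 8

Answer: 8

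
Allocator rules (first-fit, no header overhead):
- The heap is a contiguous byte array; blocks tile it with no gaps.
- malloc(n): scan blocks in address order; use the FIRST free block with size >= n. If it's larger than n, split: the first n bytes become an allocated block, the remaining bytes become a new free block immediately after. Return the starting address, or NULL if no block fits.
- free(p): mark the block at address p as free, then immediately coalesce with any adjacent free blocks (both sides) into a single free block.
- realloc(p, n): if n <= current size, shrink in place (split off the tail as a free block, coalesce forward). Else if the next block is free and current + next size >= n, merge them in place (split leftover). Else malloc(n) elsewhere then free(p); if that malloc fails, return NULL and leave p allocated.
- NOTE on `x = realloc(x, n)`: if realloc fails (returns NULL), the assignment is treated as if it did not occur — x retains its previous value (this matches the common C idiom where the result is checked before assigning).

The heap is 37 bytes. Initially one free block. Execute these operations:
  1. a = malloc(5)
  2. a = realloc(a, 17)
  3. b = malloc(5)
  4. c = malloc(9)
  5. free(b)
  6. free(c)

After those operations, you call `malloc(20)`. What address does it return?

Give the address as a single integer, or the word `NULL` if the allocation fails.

Answer: 17

Derivation:
Op 1: a = malloc(5) -> a = 0; heap: [0-4 ALLOC][5-36 FREE]
Op 2: a = realloc(a, 17) -> a = 0; heap: [0-16 ALLOC][17-36 FREE]
Op 3: b = malloc(5) -> b = 17; heap: [0-16 ALLOC][17-21 ALLOC][22-36 FREE]
Op 4: c = malloc(9) -> c = 22; heap: [0-16 ALLOC][17-21 ALLOC][22-30 ALLOC][31-36 FREE]
Op 5: free(b) -> (freed b); heap: [0-16 ALLOC][17-21 FREE][22-30 ALLOC][31-36 FREE]
Op 6: free(c) -> (freed c); heap: [0-16 ALLOC][17-36 FREE]
malloc(20): first-fit scan over [0-16 ALLOC][17-36 FREE] -> 17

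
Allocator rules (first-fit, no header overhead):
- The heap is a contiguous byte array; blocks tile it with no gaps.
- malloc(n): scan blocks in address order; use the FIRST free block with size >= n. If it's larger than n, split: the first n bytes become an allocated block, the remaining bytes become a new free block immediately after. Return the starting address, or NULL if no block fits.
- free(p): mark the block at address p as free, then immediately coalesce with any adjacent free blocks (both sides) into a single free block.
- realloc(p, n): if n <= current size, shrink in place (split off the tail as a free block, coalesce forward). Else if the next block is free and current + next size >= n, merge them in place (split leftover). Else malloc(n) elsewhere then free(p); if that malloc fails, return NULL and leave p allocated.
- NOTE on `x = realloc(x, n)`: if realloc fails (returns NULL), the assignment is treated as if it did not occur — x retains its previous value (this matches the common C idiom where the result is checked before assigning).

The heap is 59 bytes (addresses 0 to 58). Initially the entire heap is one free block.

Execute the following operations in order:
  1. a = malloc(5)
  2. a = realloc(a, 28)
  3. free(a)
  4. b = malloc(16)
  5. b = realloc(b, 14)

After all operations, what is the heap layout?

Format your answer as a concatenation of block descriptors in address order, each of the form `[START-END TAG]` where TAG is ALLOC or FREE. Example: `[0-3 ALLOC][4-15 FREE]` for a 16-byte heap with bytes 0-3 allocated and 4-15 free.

Op 1: a = malloc(5) -> a = 0; heap: [0-4 ALLOC][5-58 FREE]
Op 2: a = realloc(a, 28) -> a = 0; heap: [0-27 ALLOC][28-58 FREE]
Op 3: free(a) -> (freed a); heap: [0-58 FREE]
Op 4: b = malloc(16) -> b = 0; heap: [0-15 ALLOC][16-58 FREE]
Op 5: b = realloc(b, 14) -> b = 0; heap: [0-13 ALLOC][14-58 FREE]

Answer: [0-13 ALLOC][14-58 FREE]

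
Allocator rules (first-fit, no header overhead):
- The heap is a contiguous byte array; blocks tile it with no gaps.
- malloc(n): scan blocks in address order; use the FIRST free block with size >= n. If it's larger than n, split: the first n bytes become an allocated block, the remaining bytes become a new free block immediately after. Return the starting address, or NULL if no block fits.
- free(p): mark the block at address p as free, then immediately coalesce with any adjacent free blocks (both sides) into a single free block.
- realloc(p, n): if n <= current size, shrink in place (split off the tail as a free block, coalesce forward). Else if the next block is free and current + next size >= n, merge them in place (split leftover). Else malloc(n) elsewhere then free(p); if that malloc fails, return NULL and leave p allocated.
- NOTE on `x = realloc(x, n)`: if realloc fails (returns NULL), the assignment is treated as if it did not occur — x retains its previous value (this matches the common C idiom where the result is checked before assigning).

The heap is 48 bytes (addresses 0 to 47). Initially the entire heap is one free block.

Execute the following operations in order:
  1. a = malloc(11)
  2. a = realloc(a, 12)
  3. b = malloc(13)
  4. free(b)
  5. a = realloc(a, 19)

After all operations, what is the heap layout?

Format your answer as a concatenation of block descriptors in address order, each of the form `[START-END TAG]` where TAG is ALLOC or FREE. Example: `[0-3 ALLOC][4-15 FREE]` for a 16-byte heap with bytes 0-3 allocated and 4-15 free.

Answer: [0-18 ALLOC][19-47 FREE]

Derivation:
Op 1: a = malloc(11) -> a = 0; heap: [0-10 ALLOC][11-47 FREE]
Op 2: a = realloc(a, 12) -> a = 0; heap: [0-11 ALLOC][12-47 FREE]
Op 3: b = malloc(13) -> b = 12; heap: [0-11 ALLOC][12-24 ALLOC][25-47 FREE]
Op 4: free(b) -> (freed b); heap: [0-11 ALLOC][12-47 FREE]
Op 5: a = realloc(a, 19) -> a = 0; heap: [0-18 ALLOC][19-47 FREE]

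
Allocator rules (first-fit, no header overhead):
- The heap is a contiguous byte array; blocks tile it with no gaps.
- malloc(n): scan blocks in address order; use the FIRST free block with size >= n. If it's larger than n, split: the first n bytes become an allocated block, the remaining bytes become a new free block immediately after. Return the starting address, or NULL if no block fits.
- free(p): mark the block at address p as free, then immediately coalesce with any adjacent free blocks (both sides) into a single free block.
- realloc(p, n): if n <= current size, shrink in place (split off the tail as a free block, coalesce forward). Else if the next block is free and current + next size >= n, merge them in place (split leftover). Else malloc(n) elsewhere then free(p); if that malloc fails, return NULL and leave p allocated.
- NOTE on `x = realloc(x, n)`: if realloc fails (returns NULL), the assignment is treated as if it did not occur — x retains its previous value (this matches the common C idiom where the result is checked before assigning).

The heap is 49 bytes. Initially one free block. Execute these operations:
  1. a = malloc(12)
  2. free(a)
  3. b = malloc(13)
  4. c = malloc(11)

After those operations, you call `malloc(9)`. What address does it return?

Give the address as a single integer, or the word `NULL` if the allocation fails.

Op 1: a = malloc(12) -> a = 0; heap: [0-11 ALLOC][12-48 FREE]
Op 2: free(a) -> (freed a); heap: [0-48 FREE]
Op 3: b = malloc(13) -> b = 0; heap: [0-12 ALLOC][13-48 FREE]
Op 4: c = malloc(11) -> c = 13; heap: [0-12 ALLOC][13-23 ALLOC][24-48 FREE]
malloc(9): first-fit scan over [0-12 ALLOC][13-23 ALLOC][24-48 FREE] -> 24

Answer: 24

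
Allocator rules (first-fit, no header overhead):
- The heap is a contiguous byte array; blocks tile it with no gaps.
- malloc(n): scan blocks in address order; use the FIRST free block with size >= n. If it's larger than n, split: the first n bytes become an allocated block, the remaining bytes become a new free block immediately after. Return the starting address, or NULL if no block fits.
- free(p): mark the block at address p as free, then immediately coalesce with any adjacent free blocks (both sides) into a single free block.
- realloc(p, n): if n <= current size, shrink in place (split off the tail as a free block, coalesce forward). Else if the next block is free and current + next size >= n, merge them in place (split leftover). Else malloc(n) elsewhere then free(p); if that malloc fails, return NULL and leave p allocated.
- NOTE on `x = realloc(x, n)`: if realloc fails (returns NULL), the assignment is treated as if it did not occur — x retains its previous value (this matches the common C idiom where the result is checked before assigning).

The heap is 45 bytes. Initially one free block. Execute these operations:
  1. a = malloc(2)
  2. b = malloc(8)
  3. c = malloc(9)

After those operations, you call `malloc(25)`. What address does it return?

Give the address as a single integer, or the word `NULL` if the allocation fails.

Op 1: a = malloc(2) -> a = 0; heap: [0-1 ALLOC][2-44 FREE]
Op 2: b = malloc(8) -> b = 2; heap: [0-1 ALLOC][2-9 ALLOC][10-44 FREE]
Op 3: c = malloc(9) -> c = 10; heap: [0-1 ALLOC][2-9 ALLOC][10-18 ALLOC][19-44 FREE]
malloc(25): first-fit scan over [0-1 ALLOC][2-9 ALLOC][10-18 ALLOC][19-44 FREE] -> 19

Answer: 19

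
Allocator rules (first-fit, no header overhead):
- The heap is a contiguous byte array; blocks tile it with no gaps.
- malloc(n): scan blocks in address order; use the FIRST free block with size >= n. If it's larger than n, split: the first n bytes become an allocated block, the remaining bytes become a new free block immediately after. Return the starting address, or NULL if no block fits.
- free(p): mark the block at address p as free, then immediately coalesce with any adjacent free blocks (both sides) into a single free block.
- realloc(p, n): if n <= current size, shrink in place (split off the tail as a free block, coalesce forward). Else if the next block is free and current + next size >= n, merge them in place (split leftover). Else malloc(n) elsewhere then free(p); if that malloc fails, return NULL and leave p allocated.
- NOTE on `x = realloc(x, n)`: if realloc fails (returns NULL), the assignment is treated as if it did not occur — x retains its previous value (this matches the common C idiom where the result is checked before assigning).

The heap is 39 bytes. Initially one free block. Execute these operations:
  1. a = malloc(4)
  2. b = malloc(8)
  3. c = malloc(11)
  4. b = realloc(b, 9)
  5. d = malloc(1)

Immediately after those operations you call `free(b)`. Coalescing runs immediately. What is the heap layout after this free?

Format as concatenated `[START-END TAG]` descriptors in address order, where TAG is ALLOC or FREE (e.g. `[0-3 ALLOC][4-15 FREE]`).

Op 1: a = malloc(4) -> a = 0; heap: [0-3 ALLOC][4-38 FREE]
Op 2: b = malloc(8) -> b = 4; heap: [0-3 ALLOC][4-11 ALLOC][12-38 FREE]
Op 3: c = malloc(11) -> c = 12; heap: [0-3 ALLOC][4-11 ALLOC][12-22 ALLOC][23-38 FREE]
Op 4: b = realloc(b, 9) -> b = 23; heap: [0-3 ALLOC][4-11 FREE][12-22 ALLOC][23-31 ALLOC][32-38 FREE]
Op 5: d = malloc(1) -> d = 4; heap: [0-3 ALLOC][4-4 ALLOC][5-11 FREE][12-22 ALLOC][23-31 ALLOC][32-38 FREE]
free(b): b = 23 -> block [23-31 ALLOC]; mark free, coalesce with adjacent free neighbors -> [0-3 ALLOC][4-4 ALLOC][5-11 FREE][12-22 ALLOC][23-38 FREE]

Answer: [0-3 ALLOC][4-4 ALLOC][5-11 FREE][12-22 ALLOC][23-38 FREE]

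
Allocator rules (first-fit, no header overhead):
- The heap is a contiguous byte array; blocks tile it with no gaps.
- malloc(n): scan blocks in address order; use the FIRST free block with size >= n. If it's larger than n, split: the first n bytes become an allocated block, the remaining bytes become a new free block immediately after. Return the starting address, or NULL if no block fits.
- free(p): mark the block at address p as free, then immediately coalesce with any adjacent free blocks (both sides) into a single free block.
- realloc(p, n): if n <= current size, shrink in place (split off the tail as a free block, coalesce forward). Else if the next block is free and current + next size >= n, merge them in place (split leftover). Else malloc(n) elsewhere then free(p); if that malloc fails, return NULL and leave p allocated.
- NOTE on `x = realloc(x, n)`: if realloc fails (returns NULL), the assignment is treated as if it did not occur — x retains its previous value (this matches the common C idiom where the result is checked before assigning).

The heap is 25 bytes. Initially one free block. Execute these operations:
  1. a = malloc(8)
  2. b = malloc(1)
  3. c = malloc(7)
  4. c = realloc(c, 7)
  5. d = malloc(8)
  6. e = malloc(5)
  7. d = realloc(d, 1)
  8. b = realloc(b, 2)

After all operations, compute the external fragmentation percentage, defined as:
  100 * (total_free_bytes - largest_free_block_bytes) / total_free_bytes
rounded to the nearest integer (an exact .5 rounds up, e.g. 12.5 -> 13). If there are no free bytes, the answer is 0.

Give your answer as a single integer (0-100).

Answer: 14

Derivation:
Op 1: a = malloc(8) -> a = 0; heap: [0-7 ALLOC][8-24 FREE]
Op 2: b = malloc(1) -> b = 8; heap: [0-7 ALLOC][8-8 ALLOC][9-24 FREE]
Op 3: c = malloc(7) -> c = 9; heap: [0-7 ALLOC][8-8 ALLOC][9-15 ALLOC][16-24 FREE]
Op 4: c = realloc(c, 7) -> c = 9; heap: [0-7 ALLOC][8-8 ALLOC][9-15 ALLOC][16-24 FREE]
Op 5: d = malloc(8) -> d = 16; heap: [0-7 ALLOC][8-8 ALLOC][9-15 ALLOC][16-23 ALLOC][24-24 FREE]
Op 6: e = malloc(5) -> e = NULL; heap: [0-7 ALLOC][8-8 ALLOC][9-15 ALLOC][16-23 ALLOC][24-24 FREE]
Op 7: d = realloc(d, 1) -> d = 16; heap: [0-7 ALLOC][8-8 ALLOC][9-15 ALLOC][16-16 ALLOC][17-24 FREE]
Op 8: b = realloc(b, 2) -> b = 17; heap: [0-7 ALLOC][8-8 FREE][9-15 ALLOC][16-16 ALLOC][17-18 ALLOC][19-24 FREE]
Free blocks: [1 6] total_free=7 largest=6 -> 100*(7-6)/7 = 100/7 ≈ 14.286 -> rounds to 14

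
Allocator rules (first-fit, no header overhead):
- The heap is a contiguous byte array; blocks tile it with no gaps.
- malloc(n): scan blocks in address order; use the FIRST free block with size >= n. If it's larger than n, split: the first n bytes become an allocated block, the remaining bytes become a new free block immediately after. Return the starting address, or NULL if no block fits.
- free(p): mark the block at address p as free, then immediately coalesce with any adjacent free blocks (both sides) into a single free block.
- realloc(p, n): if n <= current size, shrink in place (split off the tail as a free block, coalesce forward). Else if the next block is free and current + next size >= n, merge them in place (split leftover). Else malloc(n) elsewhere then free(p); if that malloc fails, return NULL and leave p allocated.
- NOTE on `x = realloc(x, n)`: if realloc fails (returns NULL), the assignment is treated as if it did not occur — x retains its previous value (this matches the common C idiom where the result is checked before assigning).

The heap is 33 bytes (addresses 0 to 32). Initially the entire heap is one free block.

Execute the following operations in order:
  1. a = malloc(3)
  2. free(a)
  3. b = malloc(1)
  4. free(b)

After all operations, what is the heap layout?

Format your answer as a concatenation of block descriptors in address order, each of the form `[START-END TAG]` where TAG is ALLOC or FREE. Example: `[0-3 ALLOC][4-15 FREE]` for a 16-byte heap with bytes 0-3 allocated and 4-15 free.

Op 1: a = malloc(3) -> a = 0; heap: [0-2 ALLOC][3-32 FREE]
Op 2: free(a) -> (freed a); heap: [0-32 FREE]
Op 3: b = malloc(1) -> b = 0; heap: [0-0 ALLOC][1-32 FREE]
Op 4: free(b) -> (freed b); heap: [0-32 FREE]

Answer: [0-32 FREE]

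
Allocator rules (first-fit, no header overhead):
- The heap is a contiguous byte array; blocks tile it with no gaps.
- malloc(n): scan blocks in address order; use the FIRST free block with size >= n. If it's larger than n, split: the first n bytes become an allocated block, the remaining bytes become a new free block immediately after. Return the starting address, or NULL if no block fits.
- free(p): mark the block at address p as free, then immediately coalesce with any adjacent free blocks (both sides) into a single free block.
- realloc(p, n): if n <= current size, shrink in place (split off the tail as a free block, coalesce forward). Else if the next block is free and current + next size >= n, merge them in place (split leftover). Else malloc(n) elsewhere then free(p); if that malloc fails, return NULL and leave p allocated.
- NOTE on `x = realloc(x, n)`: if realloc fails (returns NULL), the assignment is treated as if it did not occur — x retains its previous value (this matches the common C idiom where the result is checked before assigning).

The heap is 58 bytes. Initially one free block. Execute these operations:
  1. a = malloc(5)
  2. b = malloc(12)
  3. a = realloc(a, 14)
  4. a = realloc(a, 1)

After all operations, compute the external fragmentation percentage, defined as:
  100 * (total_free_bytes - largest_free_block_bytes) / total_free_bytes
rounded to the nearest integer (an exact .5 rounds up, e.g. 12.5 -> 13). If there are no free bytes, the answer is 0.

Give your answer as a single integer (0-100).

Answer: 11

Derivation:
Op 1: a = malloc(5) -> a = 0; heap: [0-4 ALLOC][5-57 FREE]
Op 2: b = malloc(12) -> b = 5; heap: [0-4 ALLOC][5-16 ALLOC][17-57 FREE]
Op 3: a = realloc(a, 14) -> a = 17; heap: [0-4 FREE][5-16 ALLOC][17-30 ALLOC][31-57 FREE]
Op 4: a = realloc(a, 1) -> a = 17; heap: [0-4 FREE][5-16 ALLOC][17-17 ALLOC][18-57 FREE]
Free blocks: [5 40] total_free=45 largest=40 -> 100*(45-40)/45 = 500/45 ≈ 11.111 -> rounds to 11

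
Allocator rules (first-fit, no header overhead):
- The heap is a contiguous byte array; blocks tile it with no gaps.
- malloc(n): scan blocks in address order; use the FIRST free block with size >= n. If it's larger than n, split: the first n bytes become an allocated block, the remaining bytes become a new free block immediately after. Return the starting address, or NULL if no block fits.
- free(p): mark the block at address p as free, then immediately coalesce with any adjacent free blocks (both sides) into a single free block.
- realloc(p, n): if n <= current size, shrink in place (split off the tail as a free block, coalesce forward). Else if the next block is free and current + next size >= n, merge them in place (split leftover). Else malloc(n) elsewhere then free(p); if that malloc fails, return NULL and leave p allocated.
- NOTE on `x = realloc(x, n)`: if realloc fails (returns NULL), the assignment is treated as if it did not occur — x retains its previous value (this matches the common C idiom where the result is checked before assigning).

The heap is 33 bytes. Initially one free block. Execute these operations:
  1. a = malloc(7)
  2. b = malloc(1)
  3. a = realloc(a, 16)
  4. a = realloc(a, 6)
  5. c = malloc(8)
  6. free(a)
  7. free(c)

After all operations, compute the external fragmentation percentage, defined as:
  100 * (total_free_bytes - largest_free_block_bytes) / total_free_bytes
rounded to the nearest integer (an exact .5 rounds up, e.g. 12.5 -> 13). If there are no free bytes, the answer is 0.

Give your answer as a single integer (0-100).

Answer: 22

Derivation:
Op 1: a = malloc(7) -> a = 0; heap: [0-6 ALLOC][7-32 FREE]
Op 2: b = malloc(1) -> b = 7; heap: [0-6 ALLOC][7-7 ALLOC][8-32 FREE]
Op 3: a = realloc(a, 16) -> a = 8; heap: [0-6 FREE][7-7 ALLOC][8-23 ALLOC][24-32 FREE]
Op 4: a = realloc(a, 6) -> a = 8; heap: [0-6 FREE][7-7 ALLOC][8-13 ALLOC][14-32 FREE]
Op 5: c = malloc(8) -> c = 14; heap: [0-6 FREE][7-7 ALLOC][8-13 ALLOC][14-21 ALLOC][22-32 FREE]
Op 6: free(a) -> (freed a); heap: [0-6 FREE][7-7 ALLOC][8-13 FREE][14-21 ALLOC][22-32 FREE]
Op 7: free(c) -> (freed c); heap: [0-6 FREE][7-7 ALLOC][8-32 FREE]
Free blocks: [7 25] total_free=32 largest=25 -> 100*(32-25)/32 = 700/32 = 21.875 -> rounds to 22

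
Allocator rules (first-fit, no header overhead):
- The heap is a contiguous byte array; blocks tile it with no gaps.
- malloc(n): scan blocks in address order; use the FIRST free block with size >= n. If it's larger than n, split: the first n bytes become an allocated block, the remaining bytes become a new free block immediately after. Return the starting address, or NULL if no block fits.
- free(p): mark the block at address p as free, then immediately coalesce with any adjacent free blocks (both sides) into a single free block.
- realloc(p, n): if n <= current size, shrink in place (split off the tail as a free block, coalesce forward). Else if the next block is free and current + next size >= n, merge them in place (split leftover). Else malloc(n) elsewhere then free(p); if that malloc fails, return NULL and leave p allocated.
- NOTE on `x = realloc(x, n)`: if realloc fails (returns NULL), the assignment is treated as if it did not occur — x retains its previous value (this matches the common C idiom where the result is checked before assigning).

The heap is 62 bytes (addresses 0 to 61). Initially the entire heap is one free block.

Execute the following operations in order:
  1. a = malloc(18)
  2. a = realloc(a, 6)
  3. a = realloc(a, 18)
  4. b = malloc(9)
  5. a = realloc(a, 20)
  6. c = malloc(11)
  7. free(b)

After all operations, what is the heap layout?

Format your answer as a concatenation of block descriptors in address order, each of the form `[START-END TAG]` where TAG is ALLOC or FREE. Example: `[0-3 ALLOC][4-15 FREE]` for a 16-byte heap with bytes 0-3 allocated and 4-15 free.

Answer: [0-10 ALLOC][11-26 FREE][27-46 ALLOC][47-61 FREE]

Derivation:
Op 1: a = malloc(18) -> a = 0; heap: [0-17 ALLOC][18-61 FREE]
Op 2: a = realloc(a, 6) -> a = 0; heap: [0-5 ALLOC][6-61 FREE]
Op 3: a = realloc(a, 18) -> a = 0; heap: [0-17 ALLOC][18-61 FREE]
Op 4: b = malloc(9) -> b = 18; heap: [0-17 ALLOC][18-26 ALLOC][27-61 FREE]
Op 5: a = realloc(a, 20) -> a = 27; heap: [0-17 FREE][18-26 ALLOC][27-46 ALLOC][47-61 FREE]
Op 6: c = malloc(11) -> c = 0; heap: [0-10 ALLOC][11-17 FREE][18-26 ALLOC][27-46 ALLOC][47-61 FREE]
Op 7: free(b) -> (freed b); heap: [0-10 ALLOC][11-26 FREE][27-46 ALLOC][47-61 FREE]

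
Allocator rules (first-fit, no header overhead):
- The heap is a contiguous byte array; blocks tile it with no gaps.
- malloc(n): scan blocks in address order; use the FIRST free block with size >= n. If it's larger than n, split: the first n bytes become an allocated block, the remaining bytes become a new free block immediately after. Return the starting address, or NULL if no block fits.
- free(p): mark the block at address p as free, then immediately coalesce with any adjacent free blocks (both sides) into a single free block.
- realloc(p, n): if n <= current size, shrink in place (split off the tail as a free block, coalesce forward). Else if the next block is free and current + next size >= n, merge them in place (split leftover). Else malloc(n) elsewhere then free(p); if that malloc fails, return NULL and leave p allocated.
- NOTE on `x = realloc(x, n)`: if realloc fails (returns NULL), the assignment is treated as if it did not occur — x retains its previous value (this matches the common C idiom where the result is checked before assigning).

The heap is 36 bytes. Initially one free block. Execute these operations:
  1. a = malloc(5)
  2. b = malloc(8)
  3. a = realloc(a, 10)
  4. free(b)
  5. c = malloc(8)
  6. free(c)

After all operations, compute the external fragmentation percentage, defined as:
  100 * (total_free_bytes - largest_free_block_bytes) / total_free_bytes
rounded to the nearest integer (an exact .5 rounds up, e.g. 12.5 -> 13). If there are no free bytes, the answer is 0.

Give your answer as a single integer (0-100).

Op 1: a = malloc(5) -> a = 0; heap: [0-4 ALLOC][5-35 FREE]
Op 2: b = malloc(8) -> b = 5; heap: [0-4 ALLOC][5-12 ALLOC][13-35 FREE]
Op 3: a = realloc(a, 10) -> a = 13; heap: [0-4 FREE][5-12 ALLOC][13-22 ALLOC][23-35 FREE]
Op 4: free(b) -> (freed b); heap: [0-12 FREE][13-22 ALLOC][23-35 FREE]
Op 5: c = malloc(8) -> c = 0; heap: [0-7 ALLOC][8-12 FREE][13-22 ALLOC][23-35 FREE]
Op 6: free(c) -> (freed c); heap: [0-12 FREE][13-22 ALLOC][23-35 FREE]
Free blocks: [13 13] total_free=26 largest=13 -> 100*(26-13)/26 = 1300/26 = 50

Answer: 50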